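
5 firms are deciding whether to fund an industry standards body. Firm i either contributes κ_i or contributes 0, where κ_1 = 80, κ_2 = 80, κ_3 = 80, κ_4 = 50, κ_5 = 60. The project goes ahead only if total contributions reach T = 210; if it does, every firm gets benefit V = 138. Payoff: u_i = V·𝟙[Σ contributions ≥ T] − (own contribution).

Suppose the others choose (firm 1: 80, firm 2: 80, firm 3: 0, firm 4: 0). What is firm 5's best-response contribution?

60

Others' total = 160. Contributing 60 brings total to 220 ≥ 210: gain V − κ_5 = 78.
Best response: 60.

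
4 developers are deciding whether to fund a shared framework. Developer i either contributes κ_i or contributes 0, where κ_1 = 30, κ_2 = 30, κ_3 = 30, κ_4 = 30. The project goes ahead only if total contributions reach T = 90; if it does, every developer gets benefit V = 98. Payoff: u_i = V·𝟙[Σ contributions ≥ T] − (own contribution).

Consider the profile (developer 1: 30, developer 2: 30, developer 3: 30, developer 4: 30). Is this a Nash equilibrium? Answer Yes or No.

No

Total = 120 ≥ 90: provided.
Developer 1 (pledges 30, payoff 68): dropping to 0 → total 90, payoff 98. Profitable deviation.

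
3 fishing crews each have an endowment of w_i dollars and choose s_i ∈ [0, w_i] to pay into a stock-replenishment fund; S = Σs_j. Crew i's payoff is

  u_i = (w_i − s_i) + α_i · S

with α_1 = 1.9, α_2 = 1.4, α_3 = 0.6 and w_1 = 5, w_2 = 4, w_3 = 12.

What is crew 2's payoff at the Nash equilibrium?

∂u_i/∂s_i = α_i − 1, so crew i contributes w_i if α_i > 1, else 0.
α_i > 1 for i ∈ {1, 2}; NE contributions (5, 4, 0), S = 9.
u_2 = (4 − 4) + 1.4·9 = 12.6.

12.6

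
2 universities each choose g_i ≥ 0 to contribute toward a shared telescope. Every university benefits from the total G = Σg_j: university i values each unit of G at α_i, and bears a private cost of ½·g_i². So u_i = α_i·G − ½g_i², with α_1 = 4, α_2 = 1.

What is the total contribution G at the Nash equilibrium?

5

University i's FOC: ∂u_i/∂g_i = α_i − g_i = 0, so g_i* = α_i.
NE contributions = (4, 1); G = 5.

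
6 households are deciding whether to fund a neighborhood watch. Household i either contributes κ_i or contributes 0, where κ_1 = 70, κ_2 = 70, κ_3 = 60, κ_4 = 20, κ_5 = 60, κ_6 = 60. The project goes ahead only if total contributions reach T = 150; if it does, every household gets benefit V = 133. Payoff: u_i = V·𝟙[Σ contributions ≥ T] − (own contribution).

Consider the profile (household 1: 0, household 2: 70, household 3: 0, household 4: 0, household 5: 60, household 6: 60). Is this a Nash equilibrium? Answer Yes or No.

Total = 190 ≥ 150: provided.
Household 1 (pledges 0, payoff 133): pledging 70 → total 260, payoff 63. No gain.
Household 2 (pledges 70, payoff 63): dropping to 0 → total 120, payoff 0. No gain.
Household 3 (pledges 0, payoff 133): pledging 60 → total 250, payoff 73. No gain.
Household 4 (pledges 0, payoff 133): pledging 20 → total 210, payoff 113. No gain.
Household 5 (pledges 60, payoff 73): dropping to 0 → total 130, payoff 0. No gain.
Household 6 (pledges 60, payoff 73): dropping to 0 → total 130, payoff 0. No gain.

Yes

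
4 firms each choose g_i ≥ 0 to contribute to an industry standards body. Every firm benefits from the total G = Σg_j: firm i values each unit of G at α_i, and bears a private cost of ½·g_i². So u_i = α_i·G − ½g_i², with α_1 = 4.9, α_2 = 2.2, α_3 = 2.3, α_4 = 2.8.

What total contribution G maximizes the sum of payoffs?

48.8

Planner FOC: ∂(Σu_j)/∂g_i = (Σα_j) − g_i = 0, so g_i^SO = Σα_j = 12.2 for every i; G^SO = 48.8.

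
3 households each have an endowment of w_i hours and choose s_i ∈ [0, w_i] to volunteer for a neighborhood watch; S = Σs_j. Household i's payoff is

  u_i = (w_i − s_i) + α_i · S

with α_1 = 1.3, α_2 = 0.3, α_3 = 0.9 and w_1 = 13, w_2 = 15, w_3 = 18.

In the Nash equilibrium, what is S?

13

∂u_i/∂s_i = α_i − 1, so household i contributes w_i if α_i > 1, else 0.
α_i > 1 for i ∈ {1}; NE contributions (13, 0, 0), S = 13.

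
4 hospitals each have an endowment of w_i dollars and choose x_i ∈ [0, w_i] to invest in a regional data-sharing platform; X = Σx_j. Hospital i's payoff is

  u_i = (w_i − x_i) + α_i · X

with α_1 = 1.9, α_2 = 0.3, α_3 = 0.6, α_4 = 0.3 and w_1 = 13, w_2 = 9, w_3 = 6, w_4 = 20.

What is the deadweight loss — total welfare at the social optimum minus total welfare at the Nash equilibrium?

∂u_i/∂x_i = α_i − 1, so hospital i contributes w_i if α_i > 1, else 0.
α_i > 1 for i ∈ {1}; NE contributions (13, 0, 0, 0), X = 13.
W^NE = Σw_i − X^NE + (Σα_i)·X^NE = 48 + 2.1·13 = 75.3.
Planner: ∂(Σu_j)/∂x_i = Σα_j − 1 = 2.1 > 0, so everyone contributes w_i; X^SO = 48, W^SO = 48 + 2.1·48 = 148.8.
Deadweight loss = 73.5.

73.5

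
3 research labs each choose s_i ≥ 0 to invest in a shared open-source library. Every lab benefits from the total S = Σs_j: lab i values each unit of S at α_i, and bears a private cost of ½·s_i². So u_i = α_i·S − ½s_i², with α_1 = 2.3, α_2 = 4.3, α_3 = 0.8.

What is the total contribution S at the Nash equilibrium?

7.4

Lab i's FOC: ∂u_i/∂s_i = α_i − s_i = 0, so s_i* = α_i.
NE contributions = (2.3, 4.3, 0.8); S = 7.4.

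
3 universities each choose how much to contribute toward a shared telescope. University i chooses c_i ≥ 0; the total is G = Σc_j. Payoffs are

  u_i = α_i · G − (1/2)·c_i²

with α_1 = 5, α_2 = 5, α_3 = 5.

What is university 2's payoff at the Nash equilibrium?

62.5

University i's FOC: ∂u_i/∂c_i = α_i − c_i = 0, so c_i* = α_i.
NE contributions = (5, 5, 5); G = 15.
u_2 = α_2·G − ½·(c_2)² = 5·15 − ½·5² = 62.5.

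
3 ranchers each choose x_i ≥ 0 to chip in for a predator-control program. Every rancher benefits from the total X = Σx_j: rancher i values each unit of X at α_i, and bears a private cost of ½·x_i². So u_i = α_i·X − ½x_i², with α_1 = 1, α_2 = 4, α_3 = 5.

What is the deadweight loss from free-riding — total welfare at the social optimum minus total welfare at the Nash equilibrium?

Rancher i's FOC: ∂u_i/∂x_i = α_i − x_i = 0, so x_i* = α_i.
NE contributions = (1, 4, 5); X = 10.
W^NE = (Σα)·X − ½Σα_i² = 10² − ½·42 = 79.
Planner sets x_i = Σα_j = 10 for every i, so X^SO = 3·10 = 30.
W^SO = (Σα)·X^SO − ½·3·(Σα)² = (3/2)·10² = 150.
Deadweight loss = W^SO − W^NE = 71.

71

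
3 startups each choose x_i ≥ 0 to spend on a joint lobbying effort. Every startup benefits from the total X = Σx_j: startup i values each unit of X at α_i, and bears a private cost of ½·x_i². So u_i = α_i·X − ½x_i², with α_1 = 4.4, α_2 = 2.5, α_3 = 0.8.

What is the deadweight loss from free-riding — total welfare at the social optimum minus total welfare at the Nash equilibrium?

42.77

Startup i's FOC: ∂u_i/∂x_i = α_i − x_i = 0, so x_i* = α_i.
NE contributions = (4.4, 2.5, 0.8); X = 7.7.
W^NE = (Σα)·X − ½Σα_i² = 7.7² − ½·26.25 = 46.165.
Planner sets x_i = Σα_j = 7.7 for every i, so X^SO = 3·7.7 = 23.1.
W^SO = (Σα)·X^SO − ½·3·(Σα)² = (3/2)·7.7² = 88.935.
Deadweight loss = W^SO − W^NE = 42.77.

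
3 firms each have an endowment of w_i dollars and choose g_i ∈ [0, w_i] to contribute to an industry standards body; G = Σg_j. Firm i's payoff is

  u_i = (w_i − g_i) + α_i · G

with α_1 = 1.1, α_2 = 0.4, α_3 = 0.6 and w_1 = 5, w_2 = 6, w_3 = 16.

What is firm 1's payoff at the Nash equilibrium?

5.5

∂u_i/∂g_i = α_i − 1, so firm i contributes w_i if α_i > 1, else 0.
α_i > 1 for i ∈ {1}; NE contributions (5, 0, 0), G = 5.
u_1 = (5 − 5) + 1.1·5 = 5.5.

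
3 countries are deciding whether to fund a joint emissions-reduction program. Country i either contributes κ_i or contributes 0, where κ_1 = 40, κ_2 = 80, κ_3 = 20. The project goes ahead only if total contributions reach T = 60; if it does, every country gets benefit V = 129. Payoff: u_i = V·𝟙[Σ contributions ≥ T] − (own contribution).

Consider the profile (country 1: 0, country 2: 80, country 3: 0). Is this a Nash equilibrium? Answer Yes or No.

Total = 80 ≥ 60: provided.
Country 1 (pledges 0, payoff 129): pledging 40 → total 120, payoff 89. No gain.
Country 2 (pledges 80, payoff 49): dropping to 0 → total 0, payoff 0. No gain.
Country 3 (pledges 0, payoff 129): pledging 20 → total 100, payoff 109. No gain.

Yes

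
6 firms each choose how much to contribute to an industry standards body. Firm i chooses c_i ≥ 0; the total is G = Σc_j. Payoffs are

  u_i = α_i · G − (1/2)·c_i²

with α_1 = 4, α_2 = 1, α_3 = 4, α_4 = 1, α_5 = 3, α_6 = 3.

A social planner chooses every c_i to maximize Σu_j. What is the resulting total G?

96

Planner FOC: ∂(Σu_j)/∂c_i = (Σα_j) − c_i = 0, so c_i^SO = Σα_j = 16 for every i; G^SO = 96.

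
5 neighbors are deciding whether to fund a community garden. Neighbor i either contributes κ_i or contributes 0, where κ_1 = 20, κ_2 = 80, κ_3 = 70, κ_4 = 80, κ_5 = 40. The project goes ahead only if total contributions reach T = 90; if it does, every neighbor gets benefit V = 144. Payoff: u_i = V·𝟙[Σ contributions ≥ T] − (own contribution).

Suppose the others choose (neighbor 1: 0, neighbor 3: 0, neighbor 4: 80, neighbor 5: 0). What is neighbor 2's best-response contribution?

80

Others' total = 80. Contributing 80 brings total to 160 ≥ 90: gain V − κ_2 = 64.
Best response: 80.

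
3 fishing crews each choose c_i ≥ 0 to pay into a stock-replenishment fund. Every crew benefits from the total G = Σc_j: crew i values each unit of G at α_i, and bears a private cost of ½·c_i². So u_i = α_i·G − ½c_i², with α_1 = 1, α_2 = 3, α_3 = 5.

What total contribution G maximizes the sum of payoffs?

Planner FOC: ∂(Σu_j)/∂c_i = (Σα_j) − c_i = 0, so c_i^SO = Σα_j = 9 for every i; G^SO = 27.

27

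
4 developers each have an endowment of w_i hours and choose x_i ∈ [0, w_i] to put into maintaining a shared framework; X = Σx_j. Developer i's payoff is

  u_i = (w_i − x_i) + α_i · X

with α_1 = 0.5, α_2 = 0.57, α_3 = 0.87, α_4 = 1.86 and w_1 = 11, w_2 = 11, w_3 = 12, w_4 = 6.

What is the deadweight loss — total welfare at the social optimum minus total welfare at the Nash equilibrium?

95.2

∂u_i/∂x_i = α_i − 1, so developer i contributes w_i if α_i > 1, else 0.
α_i > 1 for i ∈ {4}; NE contributions (0, 0, 0, 6), X = 6.
W^NE = Σw_i − X^NE + (Σα_i)·X^NE = 40 + 2.8·6 = 56.8.
Planner: ∂(Σu_j)/∂x_i = Σα_j − 1 = 2.8 > 0, so everyone contributes w_i; X^SO = 40, W^SO = 40 + 2.8·40 = 152.
Deadweight loss = 95.2.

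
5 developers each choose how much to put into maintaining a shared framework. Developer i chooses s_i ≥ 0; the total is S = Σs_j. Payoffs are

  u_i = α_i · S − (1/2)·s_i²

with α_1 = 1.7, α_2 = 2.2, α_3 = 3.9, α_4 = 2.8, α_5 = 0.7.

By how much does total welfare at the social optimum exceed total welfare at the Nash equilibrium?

Developer i's FOC: ∂u_i/∂s_i = α_i − s_i = 0, so s_i* = α_i.
NE contributions = (1.7, 2.2, 3.9, 2.8, 0.7); S = 11.3.
W^NE = (Σα)·S − ½Σα_i² = 11.3² − ½·31.27 = 112.055.
Planner sets s_i = Σα_j = 11.3 for every i, so S^SO = 5·11.3 = 56.5.
W^SO = (Σα)·S^SO − ½·5·(Σα)² = (5/2)·11.3² = 319.225.
Deadweight loss = W^SO − W^NE = 207.17.

207.17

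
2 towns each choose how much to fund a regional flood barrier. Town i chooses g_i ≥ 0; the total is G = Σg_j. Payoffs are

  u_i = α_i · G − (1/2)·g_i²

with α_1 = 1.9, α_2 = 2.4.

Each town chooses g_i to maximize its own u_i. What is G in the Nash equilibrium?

Town i's FOC: ∂u_i/∂g_i = α_i − g_i = 0, so g_i* = α_i.
NE contributions = (1.9, 2.4); G = 4.3.

4.3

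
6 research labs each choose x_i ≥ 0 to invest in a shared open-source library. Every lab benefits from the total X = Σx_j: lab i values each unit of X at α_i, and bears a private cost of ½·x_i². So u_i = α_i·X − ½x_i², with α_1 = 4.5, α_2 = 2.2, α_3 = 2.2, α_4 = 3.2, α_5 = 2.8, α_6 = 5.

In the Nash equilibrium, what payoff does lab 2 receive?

Lab i's FOC: ∂u_i/∂x_i = α_i − x_i = 0, so x_i* = α_i.
NE contributions = (4.5, 2.2, 2.2, 3.2, 2.8, 5); X = 19.9.
u_2 = α_2·X − ½·(x_2)² = 2.2·19.9 − ½·2.2² = 41.36.

41.36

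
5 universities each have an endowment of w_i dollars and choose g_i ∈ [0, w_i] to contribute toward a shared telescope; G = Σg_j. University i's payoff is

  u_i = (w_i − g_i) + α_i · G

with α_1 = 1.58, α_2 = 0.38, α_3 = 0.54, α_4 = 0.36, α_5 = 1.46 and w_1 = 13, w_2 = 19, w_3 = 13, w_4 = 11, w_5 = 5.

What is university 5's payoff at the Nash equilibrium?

∂u_i/∂g_i = α_i − 1, so university i contributes w_i if α_i > 1, else 0.
α_i > 1 for i ∈ {1, 5}; NE contributions (13, 0, 0, 0, 5), G = 18.
u_5 = (5 − 5) + 1.46·18 = 26.28.

26.28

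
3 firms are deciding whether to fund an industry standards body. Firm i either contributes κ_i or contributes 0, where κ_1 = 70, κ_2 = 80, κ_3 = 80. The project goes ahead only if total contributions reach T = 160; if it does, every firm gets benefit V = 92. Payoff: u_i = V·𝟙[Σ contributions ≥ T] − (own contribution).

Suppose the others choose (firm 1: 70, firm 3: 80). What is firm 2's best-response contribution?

Others' total = 150. Contributing 80 brings total to 230 ≥ 160: gain V − κ_2 = 12.
Best response: 80.

80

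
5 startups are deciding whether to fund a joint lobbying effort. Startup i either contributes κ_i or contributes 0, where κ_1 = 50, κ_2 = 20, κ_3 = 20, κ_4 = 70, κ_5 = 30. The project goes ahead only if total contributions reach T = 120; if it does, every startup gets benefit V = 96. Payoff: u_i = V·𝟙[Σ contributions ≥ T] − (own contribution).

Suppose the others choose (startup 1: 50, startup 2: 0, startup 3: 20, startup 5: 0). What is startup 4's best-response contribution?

Others' total = 70. Contributing 70 brings total to 140 ≥ 120: gain V − κ_4 = 26.
Best response: 70.

70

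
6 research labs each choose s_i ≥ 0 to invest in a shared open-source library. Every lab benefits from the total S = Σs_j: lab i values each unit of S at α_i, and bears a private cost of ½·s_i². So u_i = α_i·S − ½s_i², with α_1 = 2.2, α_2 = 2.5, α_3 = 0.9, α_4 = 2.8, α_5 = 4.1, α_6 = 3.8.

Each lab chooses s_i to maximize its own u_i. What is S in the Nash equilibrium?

Lab i's FOC: ∂u_i/∂s_i = α_i − s_i = 0, so s_i* = α_i.
NE contributions = (2.2, 2.5, 0.9, 2.8, 4.1, 3.8); S = 16.3.

16.3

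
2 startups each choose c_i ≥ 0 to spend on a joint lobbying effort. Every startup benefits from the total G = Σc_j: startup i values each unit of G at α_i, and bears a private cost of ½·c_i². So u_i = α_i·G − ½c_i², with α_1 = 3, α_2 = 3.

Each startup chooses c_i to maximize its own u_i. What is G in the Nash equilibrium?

Startup i's FOC: ∂u_i/∂c_i = α_i − c_i = 0, so c_i* = α_i.
NE contributions = (3, 3); G = 6.

6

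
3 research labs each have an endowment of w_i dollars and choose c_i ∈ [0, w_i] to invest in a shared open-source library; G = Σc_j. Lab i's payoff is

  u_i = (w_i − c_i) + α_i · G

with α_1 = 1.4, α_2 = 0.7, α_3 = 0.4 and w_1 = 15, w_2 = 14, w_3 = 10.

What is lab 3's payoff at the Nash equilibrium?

16

∂u_i/∂c_i = α_i − 1, so lab i contributes w_i if α_i > 1, else 0.
α_i > 1 for i ∈ {1}; NE contributions (15, 0, 0), G = 15.
u_3 = (10 − 0) + 0.4·15 = 16.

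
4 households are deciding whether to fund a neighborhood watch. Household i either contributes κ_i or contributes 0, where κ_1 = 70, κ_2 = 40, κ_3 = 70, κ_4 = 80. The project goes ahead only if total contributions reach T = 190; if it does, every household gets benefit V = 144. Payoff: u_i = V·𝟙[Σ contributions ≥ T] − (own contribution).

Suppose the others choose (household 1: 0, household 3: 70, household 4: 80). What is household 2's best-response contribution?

40

Others' total = 150. Contributing 40 brings total to 190 ≥ 190: gain V − κ_2 = 104.
Best response: 40.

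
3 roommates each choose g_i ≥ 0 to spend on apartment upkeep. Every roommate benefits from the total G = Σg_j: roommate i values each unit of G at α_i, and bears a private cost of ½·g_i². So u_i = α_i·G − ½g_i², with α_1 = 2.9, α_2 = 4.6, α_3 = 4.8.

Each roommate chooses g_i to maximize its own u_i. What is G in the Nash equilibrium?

12.3

Roommate i's FOC: ∂u_i/∂g_i = α_i − g_i = 0, so g_i* = α_i.
NE contributions = (2.9, 4.6, 4.8); G = 12.3.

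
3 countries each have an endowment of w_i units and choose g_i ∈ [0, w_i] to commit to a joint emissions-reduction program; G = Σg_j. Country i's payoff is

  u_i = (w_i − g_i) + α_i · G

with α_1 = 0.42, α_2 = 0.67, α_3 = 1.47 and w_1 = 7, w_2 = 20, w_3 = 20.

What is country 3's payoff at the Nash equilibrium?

29.4

∂u_i/∂g_i = α_i − 1, so country i contributes w_i if α_i > 1, else 0.
α_i > 1 for i ∈ {3}; NE contributions (0, 0, 20), G = 20.
u_3 = (20 − 20) + 1.47·20 = 29.4.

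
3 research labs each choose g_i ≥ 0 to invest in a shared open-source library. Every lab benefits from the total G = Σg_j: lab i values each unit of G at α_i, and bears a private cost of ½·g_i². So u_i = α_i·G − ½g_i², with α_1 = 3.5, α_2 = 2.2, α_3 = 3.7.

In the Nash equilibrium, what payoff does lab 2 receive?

Lab i's FOC: ∂u_i/∂g_i = α_i − g_i = 0, so g_i* = α_i.
NE contributions = (3.5, 2.2, 3.7); G = 9.4.
u_2 = α_2·G − ½·(g_2)² = 2.2·9.4 − ½·2.2² = 18.26.

18.26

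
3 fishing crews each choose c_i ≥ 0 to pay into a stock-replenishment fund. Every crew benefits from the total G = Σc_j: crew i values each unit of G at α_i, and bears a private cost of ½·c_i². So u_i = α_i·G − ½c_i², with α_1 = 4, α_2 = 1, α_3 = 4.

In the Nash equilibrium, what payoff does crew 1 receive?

28

Crew i's FOC: ∂u_i/∂c_i = α_i − c_i = 0, so c_i* = α_i.
NE contributions = (4, 1, 4); G = 9.
u_1 = α_1·G − ½·(c_1)² = 4·9 − ½·4² = 28.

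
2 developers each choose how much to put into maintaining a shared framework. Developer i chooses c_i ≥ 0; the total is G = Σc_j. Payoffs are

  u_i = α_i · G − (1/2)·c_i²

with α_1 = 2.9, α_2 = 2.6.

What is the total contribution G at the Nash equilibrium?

5.5

Developer i's FOC: ∂u_i/∂c_i = α_i − c_i = 0, so c_i* = α_i.
NE contributions = (2.9, 2.6); G = 5.5.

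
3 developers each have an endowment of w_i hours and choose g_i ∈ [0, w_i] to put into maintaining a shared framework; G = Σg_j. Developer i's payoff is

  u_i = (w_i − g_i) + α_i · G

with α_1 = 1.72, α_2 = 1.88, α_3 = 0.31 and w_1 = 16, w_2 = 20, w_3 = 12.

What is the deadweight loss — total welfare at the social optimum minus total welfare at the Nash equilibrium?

∂u_i/∂g_i = α_i − 1, so developer i contributes w_i if α_i > 1, else 0.
α_i > 1 for i ∈ {1, 2}; NE contributions (16, 20, 0), G = 36.
W^NE = Σw_i − G^NE + (Σα_i)·G^NE = 48 + 2.91·36 = 152.76.
Planner: ∂(Σu_j)/∂g_i = Σα_j − 1 = 2.91 > 0, so everyone contributes w_i; G^SO = 48, W^SO = 48 + 2.91·48 = 187.68.
Deadweight loss = 34.92.

34.92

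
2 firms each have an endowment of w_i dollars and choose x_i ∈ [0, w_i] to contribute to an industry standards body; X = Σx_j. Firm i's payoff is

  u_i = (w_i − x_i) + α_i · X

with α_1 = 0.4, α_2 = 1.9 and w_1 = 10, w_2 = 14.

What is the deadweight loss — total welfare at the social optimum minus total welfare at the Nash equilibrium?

∂u_i/∂x_i = α_i − 1, so firm i contributes w_i if α_i > 1, else 0.
α_i > 1 for i ∈ {2}; NE contributions (0, 14), X = 14.
W^NE = Σw_i − X^NE + (Σα_i)·X^NE = 24 + 1.3·14 = 42.2.
Planner: ∂(Σu_j)/∂x_i = Σα_j − 1 = 1.3 > 0, so everyone contributes w_i; X^SO = 24, W^SO = 24 + 1.3·24 = 55.2.
Deadweight loss = 13.

13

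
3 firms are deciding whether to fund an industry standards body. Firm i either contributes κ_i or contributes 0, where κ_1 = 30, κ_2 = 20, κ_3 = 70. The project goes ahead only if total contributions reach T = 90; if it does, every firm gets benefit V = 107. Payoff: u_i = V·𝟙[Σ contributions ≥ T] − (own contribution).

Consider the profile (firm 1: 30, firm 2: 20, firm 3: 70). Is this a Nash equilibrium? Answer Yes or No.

No

Total = 120 ≥ 90: provided.
Firm 1 (pledges 30, payoff 77): dropping to 0 → total 90, payoff 107. Profitable deviation.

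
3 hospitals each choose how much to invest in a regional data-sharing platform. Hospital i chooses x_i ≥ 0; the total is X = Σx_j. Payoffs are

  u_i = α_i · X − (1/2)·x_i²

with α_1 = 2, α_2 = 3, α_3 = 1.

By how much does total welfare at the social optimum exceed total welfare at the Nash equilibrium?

Hospital i's FOC: ∂u_i/∂x_i = α_i − x_i = 0, so x_i* = α_i.
NE contributions = (2, 3, 1); X = 6.
W^NE = (Σα)·X − ½Σα_i² = 6² − ½·14 = 29.
Planner sets x_i = Σα_j = 6 for every i, so X^SO = 3·6 = 18.
W^SO = (Σα)·X^SO − ½·3·(Σα)² = (3/2)·6² = 54.
Deadweight loss = W^SO − W^NE = 25.

25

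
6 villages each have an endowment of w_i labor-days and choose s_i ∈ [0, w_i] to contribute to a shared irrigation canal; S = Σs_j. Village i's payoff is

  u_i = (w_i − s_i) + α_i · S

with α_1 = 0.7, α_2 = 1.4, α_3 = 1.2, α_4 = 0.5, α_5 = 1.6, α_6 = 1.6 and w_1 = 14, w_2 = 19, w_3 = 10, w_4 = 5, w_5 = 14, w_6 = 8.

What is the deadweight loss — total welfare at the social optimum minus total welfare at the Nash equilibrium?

114

∂u_i/∂s_i = α_i − 1, so village i contributes w_i if α_i > 1, else 0.
α_i > 1 for i ∈ {2, 3, 5, 6}; NE contributions (0, 19, 10, 0, 14, 8), S = 51.
W^NE = Σw_i − S^NE + (Σα_i)·S^NE = 70 + 6·51 = 376.
Planner: ∂(Σu_j)/∂s_i = Σα_j − 1 = 6 > 0, so everyone contributes w_i; S^SO = 70, W^SO = 70 + 6·70 = 490.
Deadweight loss = 114.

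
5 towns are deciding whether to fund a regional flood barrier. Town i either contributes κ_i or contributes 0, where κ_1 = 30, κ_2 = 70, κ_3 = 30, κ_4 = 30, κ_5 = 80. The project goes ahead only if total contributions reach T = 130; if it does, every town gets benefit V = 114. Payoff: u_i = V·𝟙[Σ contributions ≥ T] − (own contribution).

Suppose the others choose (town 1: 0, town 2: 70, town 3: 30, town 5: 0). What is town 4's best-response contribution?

30

Others' total = 100. Contributing 30 brings total to 130 ≥ 130: gain V − κ_4 = 84.
Best response: 30.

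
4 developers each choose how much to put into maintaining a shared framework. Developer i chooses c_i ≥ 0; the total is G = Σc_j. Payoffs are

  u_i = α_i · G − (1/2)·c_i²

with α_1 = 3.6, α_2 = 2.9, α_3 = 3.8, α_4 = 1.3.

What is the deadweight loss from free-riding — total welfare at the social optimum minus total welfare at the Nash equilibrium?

Developer i's FOC: ∂u_i/∂c_i = α_i − c_i = 0, so c_i* = α_i.
NE contributions = (3.6, 2.9, 3.8, 1.3); G = 11.6.
W^NE = (Σα)·G − ½Σα_i² = 11.6² − ½·37.5 = 115.81.
Planner sets c_i = Σα_j = 11.6 for every i, so G^SO = 4·11.6 = 46.4.
W^SO = (Σα)·G^SO − ½·4·(Σα)² = (4/2)·11.6² = 269.12.
Deadweight loss = W^SO − W^NE = 153.31.

153.31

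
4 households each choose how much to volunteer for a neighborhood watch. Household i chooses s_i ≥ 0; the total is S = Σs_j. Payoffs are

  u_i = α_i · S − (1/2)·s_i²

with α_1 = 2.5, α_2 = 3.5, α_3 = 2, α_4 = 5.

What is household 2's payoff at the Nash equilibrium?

Household i's FOC: ∂u_i/∂s_i = α_i − s_i = 0, so s_i* = α_i.
NE contributions = (2.5, 3.5, 2, 5); S = 13.
u_2 = α_2·S − ½·(s_2)² = 3.5·13 − ½·3.5² = 39.375.

39.375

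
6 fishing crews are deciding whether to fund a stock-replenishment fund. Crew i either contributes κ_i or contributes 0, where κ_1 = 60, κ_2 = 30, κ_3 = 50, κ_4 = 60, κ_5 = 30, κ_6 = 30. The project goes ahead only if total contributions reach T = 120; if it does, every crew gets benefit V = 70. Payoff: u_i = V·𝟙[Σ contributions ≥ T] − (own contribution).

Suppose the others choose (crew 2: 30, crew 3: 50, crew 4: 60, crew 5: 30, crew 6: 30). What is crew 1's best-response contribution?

0

Others' total = 200 ≥ 120; contributing adds cost 60 for no extra benefit.
Best response: 0.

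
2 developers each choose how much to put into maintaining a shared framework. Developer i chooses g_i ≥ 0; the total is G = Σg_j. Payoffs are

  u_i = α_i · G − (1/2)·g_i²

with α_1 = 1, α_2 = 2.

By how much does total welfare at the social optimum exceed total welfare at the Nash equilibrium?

Developer i's FOC: ∂u_i/∂g_i = α_i − g_i = 0, so g_i* = α_i.
NE contributions = (1, 2); G = 3.
W^NE = (Σα)·G − ½Σα_i² = 3² − ½·5 = 6.5.
Planner sets g_i = Σα_j = 3 for every i, so G^SO = 2·3 = 6.
W^SO = (Σα)·G^SO − ½·2·(Σα)² = (2/2)·3² = 9.
Deadweight loss = W^SO − W^NE = 2.5.

2.5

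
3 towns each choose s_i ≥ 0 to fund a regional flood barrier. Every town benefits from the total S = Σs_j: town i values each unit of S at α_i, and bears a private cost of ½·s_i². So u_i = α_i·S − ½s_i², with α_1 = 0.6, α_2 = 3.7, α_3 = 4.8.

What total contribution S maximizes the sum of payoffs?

27.3

Planner FOC: ∂(Σu_j)/∂s_i = (Σα_j) − s_i = 0, so s_i^SO = Σα_j = 9.1 for every i; S^SO = 27.3.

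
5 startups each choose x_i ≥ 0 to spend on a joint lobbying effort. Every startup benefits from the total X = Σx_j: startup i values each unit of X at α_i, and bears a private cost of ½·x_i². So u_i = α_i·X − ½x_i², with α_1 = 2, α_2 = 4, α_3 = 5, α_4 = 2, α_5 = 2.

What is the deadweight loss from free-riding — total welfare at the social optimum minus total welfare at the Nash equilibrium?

Startup i's FOC: ∂u_i/∂x_i = α_i − x_i = 0, so x_i* = α_i.
NE contributions = (2, 4, 5, 2, 2); X = 15.
W^NE = (Σα)·X − ½Σα_i² = 15² − ½·53 = 198.5.
Planner sets x_i = Σα_j = 15 for every i, so X^SO = 5·15 = 75.
W^SO = (Σα)·X^SO − ½·5·(Σα)² = (5/2)·15² = 562.5.
Deadweight loss = W^SO − W^NE = 364.

364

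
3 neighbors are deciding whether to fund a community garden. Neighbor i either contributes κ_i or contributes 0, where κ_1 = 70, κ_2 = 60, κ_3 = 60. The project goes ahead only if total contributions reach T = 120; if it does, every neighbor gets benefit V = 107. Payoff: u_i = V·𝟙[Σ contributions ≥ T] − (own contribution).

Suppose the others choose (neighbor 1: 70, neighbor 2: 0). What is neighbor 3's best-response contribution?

Others' total = 70. Contributing 60 brings total to 130 ≥ 120: gain V − κ_3 = 47.
Best response: 60.

60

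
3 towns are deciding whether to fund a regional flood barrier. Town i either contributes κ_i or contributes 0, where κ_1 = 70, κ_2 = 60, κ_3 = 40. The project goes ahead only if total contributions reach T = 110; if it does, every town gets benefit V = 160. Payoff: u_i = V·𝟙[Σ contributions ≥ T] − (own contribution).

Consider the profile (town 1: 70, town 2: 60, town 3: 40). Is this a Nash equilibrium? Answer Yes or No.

Total = 170 ≥ 110: provided.
Town 1 (pledges 70, payoff 90): dropping to 0 → total 100, payoff 0. No gain.
Town 2 (pledges 60, payoff 100): dropping to 0 → total 110, payoff 160. Profitable deviation.

No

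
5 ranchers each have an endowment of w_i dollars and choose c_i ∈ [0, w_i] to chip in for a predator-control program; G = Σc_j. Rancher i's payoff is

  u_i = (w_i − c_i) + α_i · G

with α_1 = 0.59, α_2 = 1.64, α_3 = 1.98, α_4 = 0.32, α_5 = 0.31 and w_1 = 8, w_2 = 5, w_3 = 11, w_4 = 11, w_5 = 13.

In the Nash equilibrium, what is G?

∂u_i/∂c_i = α_i − 1, so rancher i contributes w_i if α_i > 1, else 0.
α_i > 1 for i ∈ {2, 3}; NE contributions (0, 5, 11, 0, 0), G = 16.

16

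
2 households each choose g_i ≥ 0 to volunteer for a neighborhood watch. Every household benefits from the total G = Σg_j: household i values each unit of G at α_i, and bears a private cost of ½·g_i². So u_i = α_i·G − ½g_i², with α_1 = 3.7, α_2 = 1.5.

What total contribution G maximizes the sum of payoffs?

Planner FOC: ∂(Σu_j)/∂g_i = (Σα_j) − g_i = 0, so g_i^SO = Σα_j = 5.2 for every i; G^SO = 10.4.

10.4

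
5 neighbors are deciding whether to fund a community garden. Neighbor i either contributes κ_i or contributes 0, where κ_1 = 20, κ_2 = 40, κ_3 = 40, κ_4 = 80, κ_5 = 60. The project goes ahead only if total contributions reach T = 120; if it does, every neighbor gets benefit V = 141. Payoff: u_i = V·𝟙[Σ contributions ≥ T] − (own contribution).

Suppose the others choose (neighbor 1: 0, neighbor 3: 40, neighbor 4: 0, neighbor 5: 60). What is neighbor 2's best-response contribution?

40

Others' total = 100. Contributing 40 brings total to 140 ≥ 120: gain V − κ_2 = 101.
Best response: 40.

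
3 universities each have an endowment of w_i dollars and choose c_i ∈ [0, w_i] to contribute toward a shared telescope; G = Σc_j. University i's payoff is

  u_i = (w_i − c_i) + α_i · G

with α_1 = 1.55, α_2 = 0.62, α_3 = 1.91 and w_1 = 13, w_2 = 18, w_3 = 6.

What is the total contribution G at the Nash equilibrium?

19

∂u_i/∂c_i = α_i − 1, so university i contributes w_i if α_i > 1, else 0.
α_i > 1 for i ∈ {1, 3}; NE contributions (13, 0, 6), G = 19.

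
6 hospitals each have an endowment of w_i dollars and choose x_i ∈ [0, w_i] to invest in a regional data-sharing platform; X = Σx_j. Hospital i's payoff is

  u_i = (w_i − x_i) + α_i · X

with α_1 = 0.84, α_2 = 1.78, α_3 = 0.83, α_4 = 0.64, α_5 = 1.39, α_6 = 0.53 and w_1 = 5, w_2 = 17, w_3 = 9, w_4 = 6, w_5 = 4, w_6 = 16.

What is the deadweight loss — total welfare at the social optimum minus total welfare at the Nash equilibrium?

∂u_i/∂x_i = α_i − 1, so hospital i contributes w_i if α_i > 1, else 0.
α_i > 1 for i ∈ {2, 5}; NE contributions (0, 17, 0, 0, 4, 0), X = 21.
W^NE = Σw_i − X^NE + (Σα_i)·X^NE = 57 + 5.01·21 = 162.21.
Planner: ∂(Σu_j)/∂x_i = Σα_j − 1 = 5.01 > 0, so everyone contributes w_i; X^SO = 57, W^SO = 57 + 5.01·57 = 342.57.
Deadweight loss = 180.36.

180.36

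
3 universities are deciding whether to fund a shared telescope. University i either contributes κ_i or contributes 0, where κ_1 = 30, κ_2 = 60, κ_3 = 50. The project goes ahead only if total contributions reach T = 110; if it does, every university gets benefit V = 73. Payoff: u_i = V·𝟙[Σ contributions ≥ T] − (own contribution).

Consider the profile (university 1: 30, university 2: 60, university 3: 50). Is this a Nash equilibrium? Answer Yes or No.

Total = 140 ≥ 110: provided.
University 1 (pledges 30, payoff 43): dropping to 0 → total 110, payoff 73. Profitable deviation.

No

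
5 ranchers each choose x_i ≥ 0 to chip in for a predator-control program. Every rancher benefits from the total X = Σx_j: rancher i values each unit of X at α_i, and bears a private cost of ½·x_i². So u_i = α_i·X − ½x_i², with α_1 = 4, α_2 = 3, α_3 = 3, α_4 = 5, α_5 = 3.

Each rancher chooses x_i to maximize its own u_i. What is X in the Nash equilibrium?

Rancher i's FOC: ∂u_i/∂x_i = α_i − x_i = 0, so x_i* = α_i.
NE contributions = (4, 3, 3, 5, 3); X = 18.

18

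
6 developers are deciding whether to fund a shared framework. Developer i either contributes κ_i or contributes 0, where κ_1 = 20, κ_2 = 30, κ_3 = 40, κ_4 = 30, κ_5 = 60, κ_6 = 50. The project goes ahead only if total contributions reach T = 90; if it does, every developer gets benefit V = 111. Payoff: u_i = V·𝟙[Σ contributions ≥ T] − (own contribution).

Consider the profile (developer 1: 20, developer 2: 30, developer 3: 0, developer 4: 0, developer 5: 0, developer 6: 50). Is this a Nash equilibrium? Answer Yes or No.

Yes

Total = 100 ≥ 90: provided.
Developer 1 (pledges 20, payoff 91): dropping to 0 → total 80, payoff 0. No gain.
Developer 2 (pledges 30, payoff 81): dropping to 0 → total 70, payoff 0. No gain.
Developer 3 (pledges 0, payoff 111): pledging 40 → total 140, payoff 71. No gain.
Developer 4 (pledges 0, payoff 111): pledging 30 → total 130, payoff 81. No gain.
Developer 5 (pledges 0, payoff 111): pledging 60 → total 160, payoff 51. No gain.
Developer 6 (pledges 50, payoff 61): dropping to 0 → total 50, payoff 0. No gain.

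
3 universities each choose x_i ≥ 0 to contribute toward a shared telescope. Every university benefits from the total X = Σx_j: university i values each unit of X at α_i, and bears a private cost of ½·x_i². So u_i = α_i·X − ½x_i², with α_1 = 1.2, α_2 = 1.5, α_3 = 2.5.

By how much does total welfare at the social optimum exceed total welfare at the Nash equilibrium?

18.49

University i's FOC: ∂u_i/∂x_i = α_i − x_i = 0, so x_i* = α_i.
NE contributions = (1.2, 1.5, 2.5); X = 5.2.
W^NE = (Σα)·X − ½Σα_i² = 5.2² − ½·9.94 = 22.07.
Planner sets x_i = Σα_j = 5.2 for every i, so X^SO = 3·5.2 = 15.6.
W^SO = (Σα)·X^SO − ½·3·(Σα)² = (3/2)·5.2² = 40.56.
Deadweight loss = W^SO − W^NE = 18.49.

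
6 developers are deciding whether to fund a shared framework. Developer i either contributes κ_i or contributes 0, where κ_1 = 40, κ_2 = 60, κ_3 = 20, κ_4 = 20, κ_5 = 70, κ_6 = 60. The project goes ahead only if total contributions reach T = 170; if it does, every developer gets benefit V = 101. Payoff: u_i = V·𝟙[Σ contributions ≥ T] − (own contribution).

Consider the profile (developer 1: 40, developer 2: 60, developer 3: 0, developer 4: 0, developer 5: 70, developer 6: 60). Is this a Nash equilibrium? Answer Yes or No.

Total = 230 ≥ 170: provided.
Developer 1 (pledges 40, payoff 61): dropping to 0 → total 190, payoff 101. Profitable deviation.

No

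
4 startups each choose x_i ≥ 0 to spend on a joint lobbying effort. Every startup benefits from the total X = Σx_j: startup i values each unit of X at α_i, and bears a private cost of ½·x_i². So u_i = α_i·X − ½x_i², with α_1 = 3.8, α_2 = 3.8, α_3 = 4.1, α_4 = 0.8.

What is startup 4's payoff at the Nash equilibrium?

Startup i's FOC: ∂u_i/∂x_i = α_i − x_i = 0, so x_i* = α_i.
NE contributions = (3.8, 3.8, 4.1, 0.8); X = 12.5.
u_4 = α_4·X − ½·(x_4)² = 0.8·12.5 − ½·0.8² = 9.68.

9.68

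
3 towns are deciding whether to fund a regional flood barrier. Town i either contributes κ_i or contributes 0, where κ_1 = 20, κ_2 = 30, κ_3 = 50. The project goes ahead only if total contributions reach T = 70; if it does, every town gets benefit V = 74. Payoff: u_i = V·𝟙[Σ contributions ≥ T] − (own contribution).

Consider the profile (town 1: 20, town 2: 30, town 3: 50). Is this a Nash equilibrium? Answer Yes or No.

Total = 100 ≥ 70: provided.
Town 1 (pledges 20, payoff 54): dropping to 0 → total 80, payoff 74. Profitable deviation.

No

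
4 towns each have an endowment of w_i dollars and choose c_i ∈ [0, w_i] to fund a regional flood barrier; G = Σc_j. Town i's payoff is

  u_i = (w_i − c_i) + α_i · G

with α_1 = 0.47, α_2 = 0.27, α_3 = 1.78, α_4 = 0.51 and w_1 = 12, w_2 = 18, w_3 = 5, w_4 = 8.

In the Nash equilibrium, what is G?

∂u_i/∂c_i = α_i − 1, so town i contributes w_i if α_i > 1, else 0.
α_i > 1 for i ∈ {3}; NE contributions (0, 0, 5, 0), G = 5.

5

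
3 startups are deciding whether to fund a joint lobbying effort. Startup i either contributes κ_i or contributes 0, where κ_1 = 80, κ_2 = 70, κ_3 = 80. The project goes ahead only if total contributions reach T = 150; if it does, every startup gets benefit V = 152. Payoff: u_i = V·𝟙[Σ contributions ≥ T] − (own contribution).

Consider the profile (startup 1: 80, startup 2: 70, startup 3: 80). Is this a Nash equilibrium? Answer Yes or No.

No

Total = 230 ≥ 150: provided.
Startup 1 (pledges 80, payoff 72): dropping to 0 → total 150, payoff 152. Profitable deviation.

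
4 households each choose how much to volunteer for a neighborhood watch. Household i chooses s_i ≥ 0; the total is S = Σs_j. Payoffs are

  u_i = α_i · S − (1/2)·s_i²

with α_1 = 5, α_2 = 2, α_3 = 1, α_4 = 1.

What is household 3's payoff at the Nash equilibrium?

8.5

Household i's FOC: ∂u_i/∂s_i = α_i − s_i = 0, so s_i* = α_i.
NE contributions = (5, 2, 1, 1); S = 9.
u_3 = α_3·S − ½·(s_3)² = 1·9 − ½·1² = 8.5.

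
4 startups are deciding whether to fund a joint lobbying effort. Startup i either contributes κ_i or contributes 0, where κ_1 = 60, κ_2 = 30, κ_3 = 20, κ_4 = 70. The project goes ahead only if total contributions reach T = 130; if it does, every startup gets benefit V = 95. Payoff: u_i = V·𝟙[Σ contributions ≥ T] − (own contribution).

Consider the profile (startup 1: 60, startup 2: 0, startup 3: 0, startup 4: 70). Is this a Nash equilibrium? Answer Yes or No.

Total = 130 ≥ 130: provided.
Startup 1 (pledges 60, payoff 35): dropping to 0 → total 70, payoff 0. No gain.
Startup 2 (pledges 0, payoff 95): pledging 30 → total 160, payoff 65. No gain.
Startup 3 (pledges 0, payoff 95): pledging 20 → total 150, payoff 75. No gain.
Startup 4 (pledges 70, payoff 25): dropping to 0 → total 60, payoff 0. No gain.

Yes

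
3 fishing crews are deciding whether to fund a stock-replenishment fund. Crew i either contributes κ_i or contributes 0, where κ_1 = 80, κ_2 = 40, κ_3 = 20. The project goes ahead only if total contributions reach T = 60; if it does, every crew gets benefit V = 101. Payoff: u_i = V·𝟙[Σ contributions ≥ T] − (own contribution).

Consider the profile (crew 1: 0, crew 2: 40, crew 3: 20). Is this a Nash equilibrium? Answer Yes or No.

Yes

Total = 60 ≥ 60: provided.
Crew 1 (pledges 0, payoff 101): pledging 80 → total 140, payoff 21. No gain.
Crew 2 (pledges 40, payoff 61): dropping to 0 → total 20, payoff 0. No gain.
Crew 3 (pledges 20, payoff 81): dropping to 0 → total 40, payoff 0. No gain.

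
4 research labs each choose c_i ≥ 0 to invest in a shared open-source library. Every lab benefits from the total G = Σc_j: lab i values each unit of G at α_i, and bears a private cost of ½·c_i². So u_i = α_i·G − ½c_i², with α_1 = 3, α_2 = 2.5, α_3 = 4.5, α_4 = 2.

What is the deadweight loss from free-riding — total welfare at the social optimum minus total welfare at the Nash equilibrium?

Lab i's FOC: ∂u_i/∂c_i = α_i − c_i = 0, so c_i* = α_i.
NE contributions = (3, 2.5, 4.5, 2); G = 12.
W^NE = (Σα)·G − ½Σα_i² = 12² − ½·39.5 = 124.25.
Planner sets c_i = Σα_j = 12 for every i, so G^SO = 4·12 = 48.
W^SO = (Σα)·G^SO − ½·4·(Σα)² = (4/2)·12² = 288.
Deadweight loss = W^SO − W^NE = 163.75.

163.75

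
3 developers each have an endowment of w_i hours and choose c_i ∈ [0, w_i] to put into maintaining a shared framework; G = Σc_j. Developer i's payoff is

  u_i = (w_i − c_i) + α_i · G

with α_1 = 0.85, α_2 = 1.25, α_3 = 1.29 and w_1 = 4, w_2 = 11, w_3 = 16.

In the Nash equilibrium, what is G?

∂u_i/∂c_i = α_i − 1, so developer i contributes w_i if α_i > 1, else 0.
α_i > 1 for i ∈ {2, 3}; NE contributions (0, 11, 16), G = 27.

27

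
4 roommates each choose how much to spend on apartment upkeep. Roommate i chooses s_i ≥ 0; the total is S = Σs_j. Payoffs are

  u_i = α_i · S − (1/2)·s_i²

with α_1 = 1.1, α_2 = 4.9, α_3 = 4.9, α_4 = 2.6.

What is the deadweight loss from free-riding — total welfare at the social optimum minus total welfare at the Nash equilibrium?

Roommate i's FOC: ∂u_i/∂s_i = α_i − s_i = 0, so s_i* = α_i.
NE contributions = (1.1, 4.9, 4.9, 2.6); S = 13.5.
W^NE = (Σα)·S − ½Σα_i² = 13.5² − ½·55.99 = 154.255.
Planner sets s_i = Σα_j = 13.5 for every i, so S^SO = 4·13.5 = 54.
W^SO = (Σα)·S^SO − ½·4·(Σα)² = (4/2)·13.5² = 364.5.
Deadweight loss = W^SO − W^NE = 210.245.

210.245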